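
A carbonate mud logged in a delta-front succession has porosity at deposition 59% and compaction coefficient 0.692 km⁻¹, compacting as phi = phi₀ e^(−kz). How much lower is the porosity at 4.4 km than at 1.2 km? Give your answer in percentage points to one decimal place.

22.9 percentage points

phi(1.2) = 0.59·e^(−0.692×1.2) = 0.2572
phi(4.4) = 0.59·e^(−0.692×4.4) = 0.0281
Δphi = 0.2572 − 0.0281 = 0.2291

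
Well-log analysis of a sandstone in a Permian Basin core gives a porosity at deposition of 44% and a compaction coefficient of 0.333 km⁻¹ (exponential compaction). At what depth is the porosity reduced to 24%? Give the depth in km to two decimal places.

Invert Athy's law: z = ln(φ₀/φ) / c
z = ln(0.44/0.24) / 0.333 = ln(1.833) / 0.333 = 0.6061 / 0.333 = 1.820 km

1.82 km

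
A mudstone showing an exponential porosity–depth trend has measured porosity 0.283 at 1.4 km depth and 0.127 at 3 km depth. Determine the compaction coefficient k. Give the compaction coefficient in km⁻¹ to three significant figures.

Athy: φ(z) = φ₀ e^(−kz) ⇒ φ₁/φ₂ = e^{k(z₂−z₁)} ⇒ k = ln(φ₁/φ₂)/(z₂−z₁)
k = ln(0.283/0.127) / (3 − 1.4) = ln(2.228) / 1.6 = 0.8013 / 1.6 = 0.5008 km⁻¹

0.501 km⁻¹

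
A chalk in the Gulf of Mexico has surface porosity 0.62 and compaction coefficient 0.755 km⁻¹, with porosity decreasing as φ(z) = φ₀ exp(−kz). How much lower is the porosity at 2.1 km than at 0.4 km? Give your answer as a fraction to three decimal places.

φ(0.4) = 0.62·e^(−0.755×0.4) = 0.4584
φ(2.1) = 0.62·e^(−0.755×2.1) = 0.1270
Δφ = 0.4584 − 0.1270 = 0.3314

0.331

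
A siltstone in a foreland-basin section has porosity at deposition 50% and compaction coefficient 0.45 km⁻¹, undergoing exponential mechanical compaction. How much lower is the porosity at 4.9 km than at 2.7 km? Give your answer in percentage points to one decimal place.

9.3 percentage points

phi(2.7) = 0.5·e^(−0.45×2.7) = 0.1484
phi(4.9) = 0.5·e^(−0.45×4.9) = 0.0551
Δphi = 0.1484 − 0.0551 = 0.0932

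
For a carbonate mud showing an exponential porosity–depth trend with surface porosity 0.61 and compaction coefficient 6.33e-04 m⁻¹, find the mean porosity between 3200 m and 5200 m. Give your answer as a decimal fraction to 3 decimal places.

0.046

Working in km (1 km = 1000 m; k in km⁻¹ = k in m⁻¹ × 1000):
⟨n⟩ = (1/(Z₂−Z₁)) ∫ n₀ e^(−kZ) dZ = n₀·(e^(−k·Z₁) − e^(−k·Z₂)) / (k·(Z₂−Z₁))
e^(−0.633×3.2) = 0.1319; e^(−0.633×5.2) = 0.0372
⟨n⟩ = 0.61 × (0.1319 − 0.0372) / (0.633 × 2) = 0.61 × 0.0748 = 0.0456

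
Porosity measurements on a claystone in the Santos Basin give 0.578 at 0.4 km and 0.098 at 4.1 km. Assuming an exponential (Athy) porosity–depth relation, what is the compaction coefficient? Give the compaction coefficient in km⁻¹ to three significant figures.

Athy: φ(Z) = φ₀ e^(−βZ) ⇒ φ₁/φ₂ = e^{β(Z₂−Z₁)} ⇒ β = ln(φ₁/φ₂)/(Z₂−Z₁)
β = ln(0.578/0.098) / (4.1 − 0.4) = ln(5.898) / 3.7 = 1.7746 / 3.7 = 0.4796 km⁻¹

0.480 km⁻¹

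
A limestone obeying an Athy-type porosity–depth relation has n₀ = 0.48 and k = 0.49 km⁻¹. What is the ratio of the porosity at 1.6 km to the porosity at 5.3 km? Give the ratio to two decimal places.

n(Z₁)/n(Z₂) = e^(−k·Z₁)/e^(−k·Z₂) = e^{k(Z₂−Z₁)}
= exp(0.49 × 3.7) = exp(1.813) = 6.1288

6.13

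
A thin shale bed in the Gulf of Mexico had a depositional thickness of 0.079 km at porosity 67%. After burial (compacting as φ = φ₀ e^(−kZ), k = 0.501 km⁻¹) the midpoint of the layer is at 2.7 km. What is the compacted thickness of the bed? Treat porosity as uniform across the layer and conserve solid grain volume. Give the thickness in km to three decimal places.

Porosity at 2.7 km: φ = 0.67·exp(−0.501×2.7) = 0.1732
Solid-volume conservation: h(1−φ) = h₀(1−φ₀) ⇒ h = h₀·(1−φ₀)/(1−φ)
h = 0.079 × (1 − 0.67)/(1 − 0.1732) = 0.079 × 0.3991 = 0.0315 km

0.032 km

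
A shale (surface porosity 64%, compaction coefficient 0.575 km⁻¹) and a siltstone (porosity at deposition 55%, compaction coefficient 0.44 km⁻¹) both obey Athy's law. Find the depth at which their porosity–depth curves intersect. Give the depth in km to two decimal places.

Set φ₀ₐ e^(−βₐZ) = φ₀ᵦ e^(−βᵦZ) ⇒ ln(φ₀ₐ/φ₀ᵦ) = (βₐ − βᵦ)·Z
Z = ln(0.64/0.55) / (0.575 − 0.44) = 0.1515 / 0.135 = 1.123 km

1.12 km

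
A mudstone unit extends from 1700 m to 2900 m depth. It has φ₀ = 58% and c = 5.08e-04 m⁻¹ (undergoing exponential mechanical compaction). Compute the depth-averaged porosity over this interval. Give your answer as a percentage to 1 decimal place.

Working in km (1 km = 1000 m; c in km⁻¹ = c in m⁻¹ × 1000):
⟨φ⟩ = (1/(Z₂−Z₁)) ∫ φ₀ e^(−cZ) dZ = φ₀·(e^(−c·Z₁) − e^(−c·Z₂)) / (c·(Z₂−Z₁))
e^(−0.508×1.7) = 0.4216; e^(−0.508×2.9) = 0.2292
⟨φ⟩ = 0.58 × (0.4216 − 0.2292) / (0.508 × 1.2) = 0.58 × 0.3157 = 0.1831

18.3%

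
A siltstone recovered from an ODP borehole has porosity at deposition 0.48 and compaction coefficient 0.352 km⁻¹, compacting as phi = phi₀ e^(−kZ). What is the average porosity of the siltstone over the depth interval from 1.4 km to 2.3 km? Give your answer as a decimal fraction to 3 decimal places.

0.251

⟨phi⟩ = (1/(Z₂−Z₁)) ∫ phi₀ e^(−kZ) dZ = phi₀·(e^(−k·Z₁) − e^(−k·Z₂)) / (k·(Z₂−Z₁))
e^(−0.352×1.4) = 0.6109; e^(−0.352×2.3) = 0.4450
⟨phi⟩ = 0.48 × (0.6109 − 0.4450) / (0.352 × 0.9) = 0.48 × 0.5236 = 0.2513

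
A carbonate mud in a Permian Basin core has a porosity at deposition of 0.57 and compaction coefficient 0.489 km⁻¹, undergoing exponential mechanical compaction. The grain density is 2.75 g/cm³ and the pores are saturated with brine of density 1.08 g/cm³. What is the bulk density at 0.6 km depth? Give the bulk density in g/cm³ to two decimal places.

2.04 g/cm³

Porosity at depth: phi = 0.57·exp(−0.489×0.6) = 0.57×0.7457 = 0.4251
Bulk density: ρ_b = (1−phi)ρ_g + phi·ρ_f = 0.5749×2.75 + 0.4251×1.08
       = 1.581 + 0.459 = 2.040 g/cm³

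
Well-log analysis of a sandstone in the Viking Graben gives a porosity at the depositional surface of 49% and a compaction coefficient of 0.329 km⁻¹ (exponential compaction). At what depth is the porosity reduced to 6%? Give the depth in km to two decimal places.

6.38 km

Invert Athy's law: Z = ln(φ₀/φ) / k
Z = ln(0.49/0.06) / 0.329 = ln(8.167) / 0.329 = 2.1001 / 0.329 = 6.383 km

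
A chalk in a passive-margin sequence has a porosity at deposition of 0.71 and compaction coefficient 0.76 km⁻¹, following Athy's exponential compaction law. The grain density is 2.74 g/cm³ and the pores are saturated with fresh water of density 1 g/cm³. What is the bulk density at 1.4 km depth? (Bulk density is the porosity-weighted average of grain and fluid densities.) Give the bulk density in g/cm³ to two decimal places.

2.31 g/cm³

Porosity at depth: φ = 0.71·exp(−0.76×1.4) = 0.71×0.3451 = 0.2450
Bulk density: ρ_b = (1−φ)ρ_g + φ·ρ_f = 0.7550×2.74 + 0.2450×1
       = 2.069 + 0.245 = 2.314 g/cm³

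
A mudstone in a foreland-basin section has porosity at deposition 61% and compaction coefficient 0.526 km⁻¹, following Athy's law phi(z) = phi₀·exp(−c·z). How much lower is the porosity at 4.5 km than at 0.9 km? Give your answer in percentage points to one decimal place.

32.3 percentage points

phi(0.9) = 0.61·e^(−0.526×0.9) = 0.3800
phi(4.5) = 0.61·e^(−0.526×4.5) = 0.0572
Δphi = 0.3800 − 0.0572 = 0.3228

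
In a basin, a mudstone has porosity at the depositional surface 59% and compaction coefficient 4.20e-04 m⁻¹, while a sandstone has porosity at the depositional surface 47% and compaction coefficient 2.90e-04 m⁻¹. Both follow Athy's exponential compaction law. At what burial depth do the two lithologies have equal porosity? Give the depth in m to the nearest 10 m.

Working in km (1 km = 1000 m; c in km⁻¹ = c in m⁻¹ × 1000):
Set phi₀ₐ e^(−cₐZ) = phi₀ᵦ e^(−cᵦZ) ⇒ ln(phi₀ₐ/phi₀ᵦ) = (cₐ − cᵦ)·Z
Z = ln(0.59/0.47) / (0.42 − 0.29) = 0.2274 / 0.13 = 1.749 km

1750 m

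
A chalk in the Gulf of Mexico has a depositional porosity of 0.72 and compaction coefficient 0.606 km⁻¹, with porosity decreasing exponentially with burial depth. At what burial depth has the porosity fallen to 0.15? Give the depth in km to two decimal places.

2.59 km

Invert Athy's law: d = ln(φ₀/φ) / k
d = ln(0.72/0.15) / 0.606 = ln(4.8) / 0.606 = 1.5686 / 0.606 = 2.588 km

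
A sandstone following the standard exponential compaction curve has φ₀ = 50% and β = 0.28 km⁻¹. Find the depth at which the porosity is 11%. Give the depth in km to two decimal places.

Invert Athy's law: d = ln(φ₀/φ) / β
d = ln(0.5/0.11) / 0.28 = ln(4.545) / 0.28 = 1.5141 / 0.28 = 5.408 km

5.41 km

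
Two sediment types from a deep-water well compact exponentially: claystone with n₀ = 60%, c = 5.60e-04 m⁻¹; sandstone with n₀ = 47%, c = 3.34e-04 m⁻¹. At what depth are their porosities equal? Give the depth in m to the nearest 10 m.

1080 m

Working in km (1 km = 1000 m; c in km⁻¹ = c in m⁻¹ × 1000):
Set n₀ₐ e^(−cₐZ) = n₀ᵦ e^(−cᵦZ) ⇒ ln(n₀ₐ/n₀ᵦ) = (cₐ − cᵦ)·Z
Z = ln(0.6/0.47) / (0.56 − 0.334) = 0.2442 / 0.226 = 1.081 km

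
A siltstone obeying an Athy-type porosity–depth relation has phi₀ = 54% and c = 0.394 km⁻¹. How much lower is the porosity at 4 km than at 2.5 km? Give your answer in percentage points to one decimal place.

9.0 percentage points

phi(2.5) = 0.54·e^(−0.394×2.5) = 0.2017
phi(4) = 0.54·e^(−0.394×4) = 0.1117
Δphi = 0.2017 − 0.1117 = 0.0900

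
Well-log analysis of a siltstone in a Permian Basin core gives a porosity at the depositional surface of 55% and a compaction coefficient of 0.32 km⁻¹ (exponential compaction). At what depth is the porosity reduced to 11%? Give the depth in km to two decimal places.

Invert Athy's law: d = ln(phi₀/phi) / k
d = ln(0.55/0.11) / 0.32 = ln(5) / 0.32 = 1.6094 / 0.32 = 5.029 km

5.03 km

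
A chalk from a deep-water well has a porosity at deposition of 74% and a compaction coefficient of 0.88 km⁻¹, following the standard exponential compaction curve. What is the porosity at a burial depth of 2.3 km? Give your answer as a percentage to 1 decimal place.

9.8%

phi = phi₀·exp(−k·z) = 0.74 × exp(−0.88 × 2.3) = 0.74 × exp(−2.024)
  = 0.74 × 0.1321 = 0.0978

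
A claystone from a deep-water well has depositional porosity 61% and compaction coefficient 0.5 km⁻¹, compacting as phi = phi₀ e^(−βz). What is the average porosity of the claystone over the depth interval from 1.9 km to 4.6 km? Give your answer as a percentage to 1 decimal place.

⟨phi⟩ = (1/(z₂−z₁)) ∫ phi₀ e^(−βz) dz = phi₀·(e^(−β·z₁) − e^(−β·z₂)) / (β·(z₂−z₁))
e^(−0.5×1.9) = 0.3867; e^(−0.5×4.6) = 0.1003
⟨phi⟩ = 0.61 × (0.3867 − 0.1003) / (0.5 × 2.7) = 0.61 × 0.2122 = 0.1294

12.9%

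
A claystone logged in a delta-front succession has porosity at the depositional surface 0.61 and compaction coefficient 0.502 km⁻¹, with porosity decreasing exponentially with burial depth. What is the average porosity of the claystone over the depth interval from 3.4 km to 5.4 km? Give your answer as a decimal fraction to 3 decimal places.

⟨n⟩ = (1/(d₂−d₁)) ∫ n₀ e^(−βd) dd = n₀·(e^(−β·d₁) − e^(−β·d₂)) / (β·(d₂−d₁))
e^(−0.502×3.4) = 0.1814; e^(−0.502×5.4) = 0.0665
⟨n⟩ = 0.61 × (0.1814 − 0.0665) / (0.502 × 2) = 0.61 × 0.1145 = 0.0698

0.070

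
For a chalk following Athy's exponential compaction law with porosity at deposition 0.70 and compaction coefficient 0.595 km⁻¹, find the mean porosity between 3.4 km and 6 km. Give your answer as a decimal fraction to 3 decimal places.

0.047

⟨n⟩ = (1/(d₂−d₁)) ∫ n₀ e^(−kd) dd = n₀·(e^(−k·d₁) − e^(−k·d₂)) / (k·(d₂−d₁))
e^(−0.595×3.4) = 0.1323; e^(−0.595×6) = 0.0282
⟨n⟩ = 0.7 × (0.1323 − 0.0282) / (0.595 × 2.6) = 0.7 × 0.0673 = 0.0471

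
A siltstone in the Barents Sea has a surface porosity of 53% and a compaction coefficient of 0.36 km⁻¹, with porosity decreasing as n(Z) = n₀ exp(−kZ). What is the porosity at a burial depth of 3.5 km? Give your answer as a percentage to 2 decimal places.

n = n₀·exp(−k·Z) = 0.53 × exp(−0.36 × 3.5) = 0.53 × exp(−1.26)
  = 0.53 × 0.2837 = 0.1503

15.03%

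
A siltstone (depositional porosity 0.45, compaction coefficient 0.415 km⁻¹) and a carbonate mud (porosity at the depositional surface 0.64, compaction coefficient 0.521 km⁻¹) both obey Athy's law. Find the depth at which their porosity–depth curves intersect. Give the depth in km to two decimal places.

3.32 km

Set φ₀ₐ e^(−βₐZ) = φ₀ᵦ e^(−βᵦZ) ⇒ ln(φ₀ₐ/φ₀ᵦ) = (βₐ − βᵦ)·Z
Z = ln(0.45/0.64) / (0.415 − 0.521) = -0.3522 / -0.106 = 3.323 km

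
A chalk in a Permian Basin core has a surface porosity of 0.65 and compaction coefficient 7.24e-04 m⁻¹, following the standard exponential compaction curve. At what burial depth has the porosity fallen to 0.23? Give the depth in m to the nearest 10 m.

1430 m

Working in km (1 km = 1000 m; k in km⁻¹ = k in m⁻¹ × 1000):
Invert Athy's law: d = ln(phi₀/phi) / k
d = ln(0.65/0.23) / 0.724 = ln(2.826) / 0.724 = 1.0389 / 0.724 = 1.435 km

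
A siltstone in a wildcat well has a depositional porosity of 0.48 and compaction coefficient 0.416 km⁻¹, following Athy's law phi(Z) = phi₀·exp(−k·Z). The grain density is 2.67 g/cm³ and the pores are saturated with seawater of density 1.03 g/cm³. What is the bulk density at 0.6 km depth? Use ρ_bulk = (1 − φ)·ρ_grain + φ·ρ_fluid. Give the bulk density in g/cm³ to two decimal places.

Porosity at depth: phi = 0.48·exp(−0.416×0.6) = 0.48×0.7791 = 0.3740
Bulk density: ρ_b = (1−phi)ρ_g + phi·ρ_f = 0.6260×2.67 + 0.3740×1.03
       = 1.671 + 0.385 = 2.057 g/cm³

2.06 g/cm³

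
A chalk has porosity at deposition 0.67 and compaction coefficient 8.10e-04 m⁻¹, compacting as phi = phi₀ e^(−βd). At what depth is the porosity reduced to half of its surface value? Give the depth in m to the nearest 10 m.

860 m

Working in km (1 km = 1000 m; β in km⁻¹ = β in m⁻¹ × 1000):
phi/phi₀ = 1/2 ⇒ exp(−β·d) = 1/2 ⇒ d = ln(2) / β
d = 0.6931 / 0.81 = 0.856 km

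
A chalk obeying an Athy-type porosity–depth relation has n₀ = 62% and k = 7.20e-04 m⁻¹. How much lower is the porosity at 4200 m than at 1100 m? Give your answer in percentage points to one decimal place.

25.1 percentage points

Working in km (1 km = 1000 m; k in km⁻¹ = k in m⁻¹ × 1000):
n(1.1) = 0.62·e^(−0.72×1.1) = 0.2808
n(4.2) = 0.62·e^(−0.72×4.2) = 0.0301
Δn = 0.2808 − 0.0301 = 0.2507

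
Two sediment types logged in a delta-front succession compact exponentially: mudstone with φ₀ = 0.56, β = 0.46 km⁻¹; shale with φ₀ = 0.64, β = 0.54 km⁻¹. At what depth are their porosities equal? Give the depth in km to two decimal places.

Set φ₀ₐ e^(−βₐZ) = φ₀ᵦ e^(−βᵦZ) ⇒ ln(φ₀ₐ/φ₀ᵦ) = (βₐ − βᵦ)·Z
Z = ln(0.56/0.64) / (0.46 − 0.54) = -0.1335 / -0.08 = 1.669 km

1.67 km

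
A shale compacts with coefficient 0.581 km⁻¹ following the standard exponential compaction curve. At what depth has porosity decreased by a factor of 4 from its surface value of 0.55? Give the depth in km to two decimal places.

2.39 km

phi/phi₀ = 1/4 ⇒ exp(−c·z) = 1/4 ⇒ z = ln(4) / c
z = 1.3863 / 0.581 = 2.386 km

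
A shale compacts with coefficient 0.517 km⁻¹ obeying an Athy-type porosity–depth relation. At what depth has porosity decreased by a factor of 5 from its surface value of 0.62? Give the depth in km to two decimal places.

phi/phi₀ = 1/5 ⇒ exp(−c·Z) = 1/5 ⇒ Z = ln(5) / c
Z = 1.6094 / 0.517 = 3.113 km

3.11 km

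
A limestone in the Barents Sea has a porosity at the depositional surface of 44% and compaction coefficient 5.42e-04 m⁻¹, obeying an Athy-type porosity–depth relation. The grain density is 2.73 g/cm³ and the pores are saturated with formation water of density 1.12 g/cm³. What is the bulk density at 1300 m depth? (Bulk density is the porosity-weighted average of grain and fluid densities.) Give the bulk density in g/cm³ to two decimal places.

Working in km (1 km = 1000 m; β in km⁻¹ = β in m⁻¹ × 1000):
Porosity at depth: φ = 0.44·exp(−0.542×1.3) = 0.44×0.4943 = 0.2175
Bulk density: ρ_b = (1−φ)ρ_g + φ·ρ_f = 0.7825×2.73 + 0.2175×1.12
       = 2.136 + 0.244 = 2.380 g/cm³

2.38 g/cm³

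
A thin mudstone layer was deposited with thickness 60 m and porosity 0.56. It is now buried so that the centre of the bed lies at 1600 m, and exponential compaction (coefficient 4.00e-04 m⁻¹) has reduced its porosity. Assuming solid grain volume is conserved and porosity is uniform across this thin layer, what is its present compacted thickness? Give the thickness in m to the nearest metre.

37 m

Working in km (1 km = 1000 m; β in km⁻¹ = β in m⁻¹ × 1000):
Porosity at 1.6 km: φ = 0.56·exp(−0.4×1.6) = 0.2953
Solid-volume conservation: h(1−φ) = h₀(1−φ₀) ⇒ h = h₀·(1−φ₀)/(1−φ)
h = 0.06 × (1 − 0.56)/(1 − 0.2953) = 0.06 × 0.6244 = 0.0375 km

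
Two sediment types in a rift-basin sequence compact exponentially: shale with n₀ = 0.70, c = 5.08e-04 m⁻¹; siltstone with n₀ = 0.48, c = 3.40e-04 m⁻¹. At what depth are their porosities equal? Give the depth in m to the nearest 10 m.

2250 m

Working in km (1 km = 1000 m; c in km⁻¹ = c in m⁻¹ × 1000):
Set n₀ₐ e^(−cₐd) = n₀ᵦ e^(−cᵦd) ⇒ ln(n₀ₐ/n₀ᵦ) = (cₐ − cᵦ)·d
d = ln(0.7/0.48) / (0.508 − 0.34) = 0.3773 / 0.168 = 2.246 km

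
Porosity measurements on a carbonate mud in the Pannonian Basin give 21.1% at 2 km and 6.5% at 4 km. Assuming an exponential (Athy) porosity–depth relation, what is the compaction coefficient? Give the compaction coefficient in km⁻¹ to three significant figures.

0.589 km⁻¹

Athy: phi(Z) = phi₀ e^(−kZ) ⇒ phi₁/phi₂ = e^{k(Z₂−Z₁)} ⇒ k = ln(phi₁/phi₂)/(Z₂−Z₁)
k = ln(0.211/0.065) / (4 − 2) = ln(3.246) / 2 = 1.1775 / 2 = 0.5887 km⁻¹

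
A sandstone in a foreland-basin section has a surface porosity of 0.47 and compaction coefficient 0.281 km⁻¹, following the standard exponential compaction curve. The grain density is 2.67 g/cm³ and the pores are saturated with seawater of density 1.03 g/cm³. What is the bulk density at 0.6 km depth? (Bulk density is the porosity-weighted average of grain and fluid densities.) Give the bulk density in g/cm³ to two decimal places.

Porosity at depth: phi = 0.47·exp(−0.281×0.6) = 0.47×0.8448 = 0.3971
Bulk density: ρ_b = (1−phi)ρ_g + phi·ρ_f = 0.6029×2.67 + 0.3971×1.03
       = 1.610 + 0.409 = 2.019 g/cm³

2.02 g/cm³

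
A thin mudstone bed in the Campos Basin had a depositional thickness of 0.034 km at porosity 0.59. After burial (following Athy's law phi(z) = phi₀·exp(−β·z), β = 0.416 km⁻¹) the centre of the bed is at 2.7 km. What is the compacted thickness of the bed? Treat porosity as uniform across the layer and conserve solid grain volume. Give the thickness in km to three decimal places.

0.017 km

Porosity at 2.7 km: phi = 0.59·exp(−0.416×2.7) = 0.1919
Solid-volume conservation: h(1−phi) = h₀(1−phi₀) ⇒ h = h₀·(1−phi₀)/(1−phi)
h = 0.034 × (1 − 0.59)/(1 − 0.1919) = 0.034 × 0.5074 = 0.0173 km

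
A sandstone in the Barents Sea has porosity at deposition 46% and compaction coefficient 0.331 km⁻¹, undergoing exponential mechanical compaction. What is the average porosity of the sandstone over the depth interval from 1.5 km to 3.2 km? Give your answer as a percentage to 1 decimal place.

⟨phi⟩ = (1/(z₂−z₁)) ∫ phi₀ e^(−cz) dz = phi₀·(e^(−c·z₁) − e^(−c·z₂)) / (c·(z₂−z₁))
e^(−0.331×1.5) = 0.6087; e^(−0.331×3.2) = 0.3467
⟨phi⟩ = 0.46 × (0.6087 − 0.3467) / (0.331 × 1.7) = 0.46 × 0.4655 = 0.2141

21.4%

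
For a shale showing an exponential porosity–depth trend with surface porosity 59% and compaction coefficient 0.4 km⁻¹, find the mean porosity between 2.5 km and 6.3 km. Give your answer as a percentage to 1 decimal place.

⟨n⟩ = (1/(z₂−z₁)) ∫ n₀ e^(−kz) dz = n₀·(e^(−k·z₁) − e^(−k·z₂)) / (k·(z₂−z₁))
e^(−0.4×2.5) = 0.3679; e^(−0.4×6.3) = 0.0805
⟨n⟩ = 0.59 × (0.3679 − 0.0805) / (0.4 × 3.8) = 0.59 × 0.1891 = 0.1116

11.2%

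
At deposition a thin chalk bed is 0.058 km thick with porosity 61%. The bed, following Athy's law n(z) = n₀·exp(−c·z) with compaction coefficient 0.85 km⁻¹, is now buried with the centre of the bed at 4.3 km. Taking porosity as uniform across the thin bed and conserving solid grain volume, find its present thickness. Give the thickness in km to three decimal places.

0.023 km

Porosity at 4.3 km: n = 0.61·exp(−0.85×4.3) = 0.0158
Solid-volume conservation: h(1−n) = h₀(1−n₀) ⇒ h = h₀·(1−n₀)/(1−n)
h = 0.058 × (1 − 0.61)/(1 − 0.0158) = 0.058 × 0.3963 = 0.0230 km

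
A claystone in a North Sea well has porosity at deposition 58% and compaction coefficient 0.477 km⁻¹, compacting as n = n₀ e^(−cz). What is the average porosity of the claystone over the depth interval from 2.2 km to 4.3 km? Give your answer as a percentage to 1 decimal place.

⟨n⟩ = (1/(z₂−z₁)) ∫ n₀ e^(−cz) dz = n₀·(e^(−c·z₁) − e^(−c·z₂)) / (c·(z₂−z₁))
e^(−0.477×2.2) = 0.3501; e^(−0.477×4.3) = 0.1286
⟨n⟩ = 0.58 × (0.3501 − 0.1286) / (0.477 × 2.1) = 0.58 × 0.2212 = 0.1283

12.8%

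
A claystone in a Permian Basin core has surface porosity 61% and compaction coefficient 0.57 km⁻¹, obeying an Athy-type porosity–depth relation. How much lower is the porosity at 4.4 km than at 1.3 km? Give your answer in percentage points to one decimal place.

φ(1.3) = 0.61·e^(−0.57×1.3) = 0.2907
φ(4.4) = 0.61·e^(−0.57×4.4) = 0.0497
Δφ = 0.2907 − 0.0497 = 0.2411

24.1 percentage points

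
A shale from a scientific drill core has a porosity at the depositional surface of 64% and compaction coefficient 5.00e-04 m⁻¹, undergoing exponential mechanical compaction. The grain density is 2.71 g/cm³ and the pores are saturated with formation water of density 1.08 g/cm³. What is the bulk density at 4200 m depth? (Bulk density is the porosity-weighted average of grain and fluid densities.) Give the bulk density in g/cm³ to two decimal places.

2.58 g/cm³

Working in km (1 km = 1000 m; β in km⁻¹ = β in m⁻¹ × 1000):
Porosity at depth: φ = 0.64·exp(−0.5×4.2) = 0.64×0.1225 = 0.0784
Bulk density: ρ_b = (1−φ)ρ_g + φ·ρ_f = 0.9216×2.71 + 0.0784×1.08
       = 2.498 + 0.085 = 2.582 g/cm³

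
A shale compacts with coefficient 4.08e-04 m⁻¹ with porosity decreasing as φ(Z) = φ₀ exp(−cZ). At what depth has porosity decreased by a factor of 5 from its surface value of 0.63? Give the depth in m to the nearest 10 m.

3940 m

Working in km (1 km = 1000 m; c in km⁻¹ = c in m⁻¹ × 1000):
φ/φ₀ = 1/5 ⇒ exp(−c·Z) = 1/5 ⇒ Z = ln(5) / c
Z = 1.6094 / 0.408 = 3.945 km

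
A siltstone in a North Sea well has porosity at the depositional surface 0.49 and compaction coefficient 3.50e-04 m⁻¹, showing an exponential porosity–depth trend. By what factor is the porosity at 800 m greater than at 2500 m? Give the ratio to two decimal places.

Working in km (1 km = 1000 m; c in km⁻¹ = c in m⁻¹ × 1000):
n(Z₁)/n(Z₂) = e^(−c·Z₁)/e^(−c·Z₂) = e^{c(Z₂−Z₁)}
= exp(0.35 × 1.7) = exp(0.595) = 1.8130

1.81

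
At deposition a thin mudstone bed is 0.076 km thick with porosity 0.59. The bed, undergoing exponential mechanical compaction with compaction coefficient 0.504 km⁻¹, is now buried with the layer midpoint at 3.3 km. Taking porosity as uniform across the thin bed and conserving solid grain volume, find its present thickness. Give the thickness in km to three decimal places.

Porosity at 3.3 km: n = 0.59·exp(−0.504×3.3) = 0.1118
Solid-volume conservation: h(1−n) = h₀(1−n₀) ⇒ h = h₀·(1−n₀)/(1−n)
h = 0.076 × (1 − 0.59)/(1 − 0.1118) = 0.076 × 0.4616 = 0.0351 km

0.035 km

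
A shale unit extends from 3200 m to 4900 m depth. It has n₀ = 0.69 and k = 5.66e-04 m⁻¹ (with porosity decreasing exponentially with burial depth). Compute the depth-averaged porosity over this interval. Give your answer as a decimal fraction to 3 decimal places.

0.072

Working in km (1 km = 1000 m; k in km⁻¹ = k in m⁻¹ × 1000):
⟨n⟩ = (1/(d₂−d₁)) ∫ n₀ e^(−kd) dd = n₀·(e^(−k·d₁) − e^(−k·d₂)) / (k·(d₂−d₁))
e^(−0.566×3.2) = 0.1635; e^(−0.566×4.9) = 0.0624
⟨n⟩ = 0.69 × (0.1635 − 0.0624) / (0.566 × 1.7) = 0.69 × 0.1050 = 0.0724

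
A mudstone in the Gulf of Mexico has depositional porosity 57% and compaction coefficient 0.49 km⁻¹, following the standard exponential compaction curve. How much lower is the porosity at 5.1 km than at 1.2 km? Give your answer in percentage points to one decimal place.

27.0 percentage points

n(1.2) = 0.57·e^(−0.49×1.2) = 0.3166
n(5.1) = 0.57·e^(−0.49×5.1) = 0.0468
Δn = 0.3166 − 0.0468 = 0.2698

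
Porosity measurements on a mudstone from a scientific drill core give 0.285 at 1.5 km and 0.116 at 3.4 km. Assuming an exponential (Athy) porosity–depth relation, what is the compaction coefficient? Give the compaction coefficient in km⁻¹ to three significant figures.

0.473 km⁻¹

Athy: n(Z) = n₀ e^(−cZ) ⇒ n₁/n₂ = e^{c(Z₂−Z₁)} ⇒ c = ln(n₁/n₂)/(Z₂−Z₁)
c = ln(0.285/0.116) / (3.4 − 1.5) = ln(2.457) / 1.9 = 0.8989 / 1.9 = 0.4731 km⁻¹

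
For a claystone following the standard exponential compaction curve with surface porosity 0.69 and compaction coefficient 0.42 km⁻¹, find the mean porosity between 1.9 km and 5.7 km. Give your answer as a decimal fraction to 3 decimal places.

⟨φ⟩ = (1/(Z₂−Z₁)) ∫ φ₀ e^(−cZ) dZ = φ₀·(e^(−c·Z₁) − e^(−c·Z₂)) / (c·(Z₂−Z₁))
e^(−0.42×1.9) = 0.4502; e^(−0.42×5.7) = 0.0913
⟨φ⟩ = 0.69 × (0.4502 − 0.0913) / (0.42 × 3.8) = 0.69 × 0.2249 = 0.1552

0.155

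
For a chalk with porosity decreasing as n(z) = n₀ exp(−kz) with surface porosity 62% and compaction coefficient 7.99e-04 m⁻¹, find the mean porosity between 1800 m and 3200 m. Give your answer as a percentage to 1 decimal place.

Working in km (1 km = 1000 m; k in km⁻¹ = k in m⁻¹ × 1000):
⟨n⟩ = (1/(z₂−z₁)) ∫ n₀ e^(−kz) dz = n₀·(e^(−k·z₁) − e^(−k·z₂)) / (k·(z₂−z₁))
e^(−0.799×1.8) = 0.2374; e^(−0.799×3.2) = 0.0776
⟨n⟩ = 0.62 × (0.2374 − 0.0776) / (0.799 × 1.4) = 0.62 × 0.1429 = 0.0886

8.9%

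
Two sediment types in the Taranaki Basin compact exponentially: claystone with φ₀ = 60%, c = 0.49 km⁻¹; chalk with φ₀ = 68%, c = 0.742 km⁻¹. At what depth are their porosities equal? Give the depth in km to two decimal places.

Set φ₀ₐ e^(−cₐd) = φ₀ᵦ e^(−cᵦd) ⇒ ln(φ₀ₐ/φ₀ᵦ) = (cₐ − cᵦ)·d
d = ln(0.6/0.68) / (0.49 − 0.742) = -0.1252 / -0.252 = 0.497 km

0.50 km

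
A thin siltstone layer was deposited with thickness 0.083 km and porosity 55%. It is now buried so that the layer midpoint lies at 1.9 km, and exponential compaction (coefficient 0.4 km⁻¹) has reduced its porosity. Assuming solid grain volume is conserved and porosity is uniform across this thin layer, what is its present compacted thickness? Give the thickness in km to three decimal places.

Porosity at 1.9 km: φ = 0.55·exp(−0.4×1.9) = 0.2572
Solid-volume conservation: h(1−φ) = h₀(1−φ₀) ⇒ h = h₀·(1−φ₀)/(1−φ)
h = 0.083 × (1 − 0.55)/(1 − 0.2572) = 0.083 × 0.6058 = 0.0503 km

0.050 km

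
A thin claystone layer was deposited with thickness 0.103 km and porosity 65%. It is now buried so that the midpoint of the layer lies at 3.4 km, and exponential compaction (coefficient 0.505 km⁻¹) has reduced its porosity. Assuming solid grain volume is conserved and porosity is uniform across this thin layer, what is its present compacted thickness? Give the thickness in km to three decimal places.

Porosity at 3.4 km: phi = 0.65·exp(−0.505×3.4) = 0.1167
Solid-volume conservation: h(1−phi) = h₀(1−phi₀) ⇒ h = h₀·(1−phi₀)/(1−phi)
h = 0.103 × (1 − 0.65)/(1 − 0.1167) = 0.103 × 0.3963 = 0.0408 km

0.041 km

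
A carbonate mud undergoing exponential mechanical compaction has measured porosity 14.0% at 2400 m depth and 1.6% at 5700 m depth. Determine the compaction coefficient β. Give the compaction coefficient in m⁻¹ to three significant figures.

Working in km (1 km = 1000 m; β in km⁻¹ = β in m⁻¹ × 1000):
Athy: φ(z) = φ₀ e^(−βz) ⇒ φ₁/φ₂ = e^{β(z₂−z₁)} ⇒ β = ln(φ₁/φ₂)/(z₂−z₁)
β = ln(0.14/0.016) / (5.7 − 2.4) = ln(8.75) / 3.3 = 2.1691 / 3.3 = 0.6573 km⁻¹

0.000657 m⁻¹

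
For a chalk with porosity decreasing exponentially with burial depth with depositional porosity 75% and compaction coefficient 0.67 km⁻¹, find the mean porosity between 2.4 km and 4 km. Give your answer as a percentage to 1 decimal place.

9.2%

⟨phi⟩ = (1/(d₂−d₁)) ∫ phi₀ e^(−βd) dd = phi₀·(e^(−β·d₁) − e^(−β·d₂)) / (β·(d₂−d₁))
e^(−0.67×2.4) = 0.2003; e^(−0.67×4) = 0.0686
⟨phi⟩ = 0.75 × (0.2003 − 0.0686) / (0.67 × 1.6) = 0.75 × 0.1229 = 0.0922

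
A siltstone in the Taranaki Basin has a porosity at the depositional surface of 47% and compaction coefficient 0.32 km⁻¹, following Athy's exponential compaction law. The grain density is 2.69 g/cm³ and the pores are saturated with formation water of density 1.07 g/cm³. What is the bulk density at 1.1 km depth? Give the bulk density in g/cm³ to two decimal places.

Porosity at depth: n = 0.47·exp(−0.32×1.1) = 0.47×0.7033 = 0.3305
Bulk density: ρ_b = (1−n)ρ_g + n·ρ_f = 0.6695×2.69 + 0.3305×1.07
       = 1.801 + 0.354 = 2.155 g/cm³

2.15 g/cm³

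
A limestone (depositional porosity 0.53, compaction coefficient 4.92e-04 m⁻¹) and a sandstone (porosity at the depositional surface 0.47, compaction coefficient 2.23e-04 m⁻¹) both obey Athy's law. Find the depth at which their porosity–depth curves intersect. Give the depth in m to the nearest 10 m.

Working in km (1 km = 1000 m; k in km⁻¹ = k in m⁻¹ × 1000):
Set φ₀ₐ e^(−kₐz) = φ₀ᵦ e^(−kᵦz) ⇒ ln(φ₀ₐ/φ₀ᵦ) = (kₐ − kᵦ)·z
z = ln(0.53/0.47) / (0.492 − 0.223) = 0.1201 / 0.269 = 0.447 km

450 m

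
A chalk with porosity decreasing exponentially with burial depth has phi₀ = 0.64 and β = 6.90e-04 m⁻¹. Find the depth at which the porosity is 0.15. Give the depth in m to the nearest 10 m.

2100 m

Working in km (1 km = 1000 m; β in km⁻¹ = β in m⁻¹ × 1000):
Invert Athy's law: Z = ln(phi₀/phi) / β
Z = ln(0.64/0.15) / 0.69 = ln(4.267) / 0.69 = 1.4508 / 0.69 = 2.103 km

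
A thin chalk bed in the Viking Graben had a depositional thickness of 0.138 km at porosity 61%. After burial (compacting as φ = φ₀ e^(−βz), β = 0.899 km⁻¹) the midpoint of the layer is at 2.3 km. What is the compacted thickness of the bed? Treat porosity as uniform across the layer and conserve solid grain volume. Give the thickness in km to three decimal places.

Porosity at 2.3 km: φ = 0.61·exp(−0.899×2.3) = 0.0772
Solid-volume conservation: h(1−φ) = h₀(1−φ₀) ⇒ h = h₀·(1−φ₀)/(1−φ)
h = 0.138 × (1 − 0.61)/(1 − 0.0772) = 0.138 × 0.4226 = 0.0583 km

0.058 km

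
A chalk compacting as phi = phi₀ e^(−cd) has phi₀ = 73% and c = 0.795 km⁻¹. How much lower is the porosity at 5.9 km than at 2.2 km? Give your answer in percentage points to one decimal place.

phi(2.2) = 0.73·e^(−0.795×2.2) = 0.1270
phi(5.9) = 0.73·e^(−0.795×5.9) = 0.0067
Δphi = 0.1270 − 0.0067 = 0.1203

12.0 percentage points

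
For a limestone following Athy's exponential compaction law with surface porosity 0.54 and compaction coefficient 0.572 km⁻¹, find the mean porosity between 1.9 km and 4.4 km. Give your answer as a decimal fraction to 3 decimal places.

⟨φ⟩ = (1/(d₂−d₁)) ∫ φ₀ e^(−cd) dd = φ₀·(e^(−c·d₁) − e^(−c·d₂)) / (c·(d₂−d₁))
e^(−0.572×1.9) = 0.3373; e^(−0.572×4.4) = 0.0807
⟨φ⟩ = 0.54 × (0.3373 − 0.0807) / (0.572 × 2.5) = 0.54 × 0.1794 = 0.0969

0.097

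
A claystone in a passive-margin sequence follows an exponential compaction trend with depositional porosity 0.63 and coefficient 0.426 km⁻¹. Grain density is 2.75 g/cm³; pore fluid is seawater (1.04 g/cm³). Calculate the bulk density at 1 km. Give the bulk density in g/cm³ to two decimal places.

Porosity at depth: phi = 0.63·exp(−0.426×1) = 0.63×0.6531 = 0.4115
Bulk density: ρ_b = (1−phi)ρ_g + phi·ρ_f = 0.5885×2.75 + 0.4115×1.04
       = 1.618 + 0.428 = 2.046 g/cm³

2.05 g/cm³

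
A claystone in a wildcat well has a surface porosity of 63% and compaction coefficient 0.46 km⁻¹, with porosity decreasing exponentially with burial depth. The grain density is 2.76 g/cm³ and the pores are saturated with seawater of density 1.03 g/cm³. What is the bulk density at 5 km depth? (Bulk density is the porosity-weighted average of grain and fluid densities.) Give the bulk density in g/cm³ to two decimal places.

2.65 g/cm³

Porosity at depth: n = 0.63·exp(−0.46×5) = 0.63×0.1003 = 0.0632
Bulk density: ρ_b = (1−n)ρ_g + n·ρ_f = 0.9368×2.76 + 0.0632×1.03
       = 2.586 + 0.065 = 2.651 g/cm³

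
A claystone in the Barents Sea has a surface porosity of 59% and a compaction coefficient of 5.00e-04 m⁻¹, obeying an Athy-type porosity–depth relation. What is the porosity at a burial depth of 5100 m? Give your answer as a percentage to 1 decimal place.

Working in km (1 km = 1000 m; k in km⁻¹ = k in m⁻¹ × 1000):
n = n₀·exp(−k·d) = 0.59 × exp(−0.5 × 5.1) = 0.59 × exp(−2.55)
  = 0.59 × 0.0781 = 0.0461

4.6%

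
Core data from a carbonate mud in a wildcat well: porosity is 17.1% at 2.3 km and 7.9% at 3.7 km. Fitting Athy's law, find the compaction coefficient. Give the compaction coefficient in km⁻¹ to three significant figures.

Athy: n(d) = n₀ e^(−cd) ⇒ n₁/n₂ = e^{c(d₂−d₁)} ⇒ c = ln(n₁/n₂)/(d₂−d₁)
c = ln(0.171/0.079) / (3.7 − 2.3) = ln(2.165) / 1.4 = 0.7722 / 1.4 = 0.5516 km⁻¹

0.552 km⁻¹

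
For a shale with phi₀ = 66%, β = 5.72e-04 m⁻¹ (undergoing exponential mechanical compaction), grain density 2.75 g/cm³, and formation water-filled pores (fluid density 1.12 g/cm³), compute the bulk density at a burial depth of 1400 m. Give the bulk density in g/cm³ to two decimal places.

Working in km (1 km = 1000 m; β in km⁻¹ = β in m⁻¹ × 1000):
Porosity at depth: phi = 0.66·exp(−0.572×1.4) = 0.66×0.4490 = 0.2963
Bulk density: ρ_b = (1−phi)ρ_g + phi·ρ_f = 0.7037×2.75 + 0.2963×1.12
       = 1.935 + 0.332 = 2.267 g/cm³

2.27 g/cm³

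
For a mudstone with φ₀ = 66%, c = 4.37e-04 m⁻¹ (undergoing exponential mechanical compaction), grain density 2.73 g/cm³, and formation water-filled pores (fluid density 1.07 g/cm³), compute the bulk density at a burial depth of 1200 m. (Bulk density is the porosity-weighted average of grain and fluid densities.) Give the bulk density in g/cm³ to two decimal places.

2.08 g/cm³

Working in km (1 km = 1000 m; c in km⁻¹ = c in m⁻¹ × 1000):
Porosity at depth: φ = 0.66·exp(−0.437×1.2) = 0.66×0.5919 = 0.3907
Bulk density: ρ_b = (1−φ)ρ_g + φ·ρ_f = 0.6093×2.73 + 0.3907×1.07
       = 1.663 + 0.418 = 2.082 g/cm³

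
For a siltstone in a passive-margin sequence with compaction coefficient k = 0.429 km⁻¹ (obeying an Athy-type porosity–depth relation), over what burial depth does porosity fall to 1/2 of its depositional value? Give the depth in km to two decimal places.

1.62 km

φ/φ₀ = 1/2 ⇒ exp(−k·d) = 1/2 ⇒ d = ln(2) / k
d = 0.6931 / 0.429 = 1.616 km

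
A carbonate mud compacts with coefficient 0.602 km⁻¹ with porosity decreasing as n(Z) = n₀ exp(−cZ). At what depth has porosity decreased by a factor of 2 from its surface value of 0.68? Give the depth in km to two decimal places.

n/n₀ = 1/2 ⇒ exp(−c·Z) = 1/2 ⇒ Z = ln(2) / c
Z = 0.6931 / 0.602 = 1.151 km

1.15 km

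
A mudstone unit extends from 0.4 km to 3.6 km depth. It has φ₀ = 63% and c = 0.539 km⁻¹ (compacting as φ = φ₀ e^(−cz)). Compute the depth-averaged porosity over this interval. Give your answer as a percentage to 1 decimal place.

24.2%

⟨φ⟩ = (1/(z₂−z₁)) ∫ φ₀ e^(−cz) dz = φ₀·(e^(−c·z₁) − e^(−c·z₂)) / (c·(z₂−z₁))
e^(−0.539×0.4) = 0.8061; e^(−0.539×3.6) = 0.1436
⟨φ⟩ = 0.63 × (0.8061 − 0.1436) / (0.539 × 3.2) = 0.63 × 0.3841 = 0.2420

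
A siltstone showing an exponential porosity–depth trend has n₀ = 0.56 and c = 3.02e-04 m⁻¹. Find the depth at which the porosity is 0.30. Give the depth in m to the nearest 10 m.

2070 m

Working in km (1 km = 1000 m; c in km⁻¹ = c in m⁻¹ × 1000):
Invert Athy's law: z = ln(n₀/n) / c
z = ln(0.56/0.3) / 0.302 = ln(1.867) / 0.302 = 0.6242 / 0.302 = 2.067 km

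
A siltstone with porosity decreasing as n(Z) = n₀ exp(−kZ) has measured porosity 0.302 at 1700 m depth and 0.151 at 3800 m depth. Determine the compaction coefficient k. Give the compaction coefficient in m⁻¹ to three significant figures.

Working in km (1 km = 1000 m; k in km⁻¹ = k in m⁻¹ × 1000):
Athy: n(Z) = n₀ e^(−kZ) ⇒ n₁/n₂ = e^{k(Z₂−Z₁)} ⇒ k = ln(n₁/n₂)/(Z₂−Z₁)
k = ln(0.302/0.151) / (3.8 − 1.7) = ln(2) / 2.1 = 0.6931 / 2.1 = 0.3301 km⁻¹

0.000330 m⁻¹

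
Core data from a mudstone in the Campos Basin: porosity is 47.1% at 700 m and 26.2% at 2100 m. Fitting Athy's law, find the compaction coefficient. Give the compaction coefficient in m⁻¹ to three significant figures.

0.000419 m⁻¹

Working in km (1 km = 1000 m; β in km⁻¹ = β in m⁻¹ × 1000):
Athy: phi(d) = phi₀ e^(−βd) ⇒ phi₁/phi₂ = e^{β(d₂−d₁)} ⇒ β = ln(phi₁/phi₂)/(d₂−d₁)
β = ln(0.471/0.262) / (2.1 − 0.7) = ln(1.798) / 1.4 = 0.5865 / 1.4 = 0.4189 km⁻¹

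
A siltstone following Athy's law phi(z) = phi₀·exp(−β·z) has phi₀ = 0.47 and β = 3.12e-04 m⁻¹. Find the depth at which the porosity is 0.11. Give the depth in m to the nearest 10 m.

Working in km (1 km = 1000 m; β in km⁻¹ = β in m⁻¹ × 1000):
Invert Athy's law: z = ln(phi₀/phi) / β
z = ln(0.47/0.11) / 0.312 = ln(4.273) / 0.312 = 1.4523 / 0.312 = 4.655 km

4650 m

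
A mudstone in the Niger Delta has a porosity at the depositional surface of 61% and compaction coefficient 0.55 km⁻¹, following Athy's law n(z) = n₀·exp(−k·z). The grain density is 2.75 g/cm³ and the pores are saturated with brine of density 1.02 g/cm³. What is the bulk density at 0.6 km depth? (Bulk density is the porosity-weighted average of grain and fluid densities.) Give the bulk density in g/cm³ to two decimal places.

1.99 g/cm³

Porosity at depth: n = 0.61·exp(−0.55×0.6) = 0.61×0.7189 = 0.4385
Bulk density: ρ_b = (1−n)ρ_g + n·ρ_f = 0.5615×2.75 + 0.4385×1.02
       = 1.544 + 0.447 = 1.991 g/cm³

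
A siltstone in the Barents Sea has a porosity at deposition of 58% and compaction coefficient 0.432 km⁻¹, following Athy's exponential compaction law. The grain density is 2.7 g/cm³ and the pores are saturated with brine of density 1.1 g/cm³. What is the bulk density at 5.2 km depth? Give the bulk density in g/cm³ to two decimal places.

2.60 g/cm³

Porosity at depth: phi = 0.58·exp(−0.432×5.2) = 0.58×0.1058 = 0.0614
Bulk density: ρ_b = (1−phi)ρ_g + phi·ρ_f = 0.9386×2.7 + 0.0614×1.1
       = 2.534 + 0.067 = 2.602 g/cm³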